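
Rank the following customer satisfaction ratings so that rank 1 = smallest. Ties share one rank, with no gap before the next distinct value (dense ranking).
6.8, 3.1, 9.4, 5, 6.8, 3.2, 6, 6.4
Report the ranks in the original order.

Sorted (ascending): 3.1, 3.2, 5, 6, 6.4, 6.8, 6.8, 9.4
The 2 values of 6.8 share dense rank 6.
Remaining distinct values take the next consecutive integers.

6, 1, 7, 3, 6, 2, 4, 5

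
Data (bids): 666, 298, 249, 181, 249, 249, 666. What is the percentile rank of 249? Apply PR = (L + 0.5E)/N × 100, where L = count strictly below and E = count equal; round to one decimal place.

35.7

N = 7.
Strictly below 249: 1. Equal to 249: 3.
PR = (1 + 0.5·3)/7 × 100 = 35.7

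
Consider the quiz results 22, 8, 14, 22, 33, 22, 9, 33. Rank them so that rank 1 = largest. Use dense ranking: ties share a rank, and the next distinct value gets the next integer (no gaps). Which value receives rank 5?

8

Sorted (descending): 33, 33, 22, 22, 22, 14, 9, 8
The 2 values of 33 share dense rank 1.
The 3 values of 22 share dense rank 2.
Remaining distinct values take the next consecutive integers.
Rank 5 → value 8.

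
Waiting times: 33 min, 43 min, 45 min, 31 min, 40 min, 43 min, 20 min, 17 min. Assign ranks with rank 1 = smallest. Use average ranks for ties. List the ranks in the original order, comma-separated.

Sorted (ascending): 17, 20, 31, 33, 40, 43, 43, 45
The 2 values of 43 occupy positions 6–7 → average rank (6+7)/2 = 6.5.

4, 6.5, 8, 3, 5, 6.5, 2, 1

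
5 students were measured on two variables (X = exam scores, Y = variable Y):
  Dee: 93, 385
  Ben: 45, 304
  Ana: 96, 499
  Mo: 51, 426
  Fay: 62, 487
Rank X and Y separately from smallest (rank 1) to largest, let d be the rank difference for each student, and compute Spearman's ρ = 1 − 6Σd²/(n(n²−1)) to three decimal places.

Ranks of variable 1: 4, 1, 5, 2, 3
Ranks of variable 2: 2, 1, 5, 3, 4
d = r₁ − r₂: 2, 0, 0, -1, -1
d²: 4, 0, 0, 1, 1; Σd² = 6
ρ = 1 − 6·6/(5·24) = 1 − 36/120 = 0.700

0.700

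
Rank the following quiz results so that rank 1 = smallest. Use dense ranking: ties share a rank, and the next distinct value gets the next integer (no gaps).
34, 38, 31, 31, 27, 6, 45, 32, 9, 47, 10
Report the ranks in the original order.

7, 8, 5, 5, 4, 1, 9, 6, 2, 10, 3

Sorted (ascending): 6, 9, 10, 27, 31, 31, 32, 34, 38, 45, 47
The 2 values of 31 share dense rank 5.
Remaining distinct values take the next consecutive integers.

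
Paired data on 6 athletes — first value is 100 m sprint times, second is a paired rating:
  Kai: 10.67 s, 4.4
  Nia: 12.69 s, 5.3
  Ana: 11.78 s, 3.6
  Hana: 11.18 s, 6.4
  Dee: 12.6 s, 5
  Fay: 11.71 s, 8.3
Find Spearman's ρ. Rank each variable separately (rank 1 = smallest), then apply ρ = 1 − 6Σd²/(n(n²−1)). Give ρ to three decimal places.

Ranks of variable 1: 1, 6, 4, 2, 5, 3
Ranks of variable 2: 2, 4, 1, 5, 3, 6
d = r₁ − r₂: -1, 2, 3, -3, 2, -3
d²: 1, 4, 9, 9, 4, 9; Σd² = 36
ρ = 1 − 6·36/(6·35) = 1 − 216/210 = -0.029

-0.029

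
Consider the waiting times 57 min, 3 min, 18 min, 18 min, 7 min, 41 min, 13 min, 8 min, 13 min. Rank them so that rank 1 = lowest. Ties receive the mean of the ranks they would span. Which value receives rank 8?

Sorted (ascending): 3, 7, 8, 13, 13, 18, 18, 41, 57
The 2 values of 13 occupy positions 4–5 → average rank (4+5)/2 = 4.5.
The 2 values of 18 occupy positions 6–7 → average rank (6+7)/2 = 6.5.
Rank 8 → value 41.

41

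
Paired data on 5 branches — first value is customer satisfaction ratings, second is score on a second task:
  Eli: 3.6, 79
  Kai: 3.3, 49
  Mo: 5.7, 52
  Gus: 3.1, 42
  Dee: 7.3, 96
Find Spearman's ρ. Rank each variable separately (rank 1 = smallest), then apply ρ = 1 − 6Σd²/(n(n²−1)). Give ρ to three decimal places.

0.900

Ranks of variable 1: 3, 2, 4, 1, 5
Ranks of variable 2: 4, 2, 3, 1, 5
d = r₁ − r₂: -1, 0, 1, 0, 0
d²: 1, 0, 1, 0, 0; Σd² = 2
ρ = 1 − 6·2/(5·24) = 1 − 12/120 = 0.900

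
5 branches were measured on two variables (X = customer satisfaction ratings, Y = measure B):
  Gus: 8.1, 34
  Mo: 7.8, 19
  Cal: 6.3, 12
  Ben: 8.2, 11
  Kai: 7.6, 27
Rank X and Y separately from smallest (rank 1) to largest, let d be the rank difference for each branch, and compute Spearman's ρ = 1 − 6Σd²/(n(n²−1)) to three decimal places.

-0.100

Ranks of variable 1: 4, 3, 1, 5, 2
Ranks of variable 2: 5, 3, 2, 1, 4
d = r₁ − r₂: -1, 0, -1, 4, -2
d²: 1, 0, 1, 16, 4; Σd² = 22
ρ = 1 − 6·22/(5·24) = 1 − 132/120 = -0.100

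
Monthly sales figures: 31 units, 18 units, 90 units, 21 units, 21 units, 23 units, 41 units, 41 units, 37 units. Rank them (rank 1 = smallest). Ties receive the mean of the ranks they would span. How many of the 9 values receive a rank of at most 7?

6

Sorted (ascending): 18, 21, 21, 23, 31, 37, 41, 41, 90
The 2 values of 21 occupy positions 2–3 → average rank (2+3)/2 = 2.5.
The 2 values of 41 occupy positions 7–8 → average rank (7+8)/2 = 7.5.
Ranks ≤ 7: {1, 2.5, 2.5, 4, 5, 6} → 6 values.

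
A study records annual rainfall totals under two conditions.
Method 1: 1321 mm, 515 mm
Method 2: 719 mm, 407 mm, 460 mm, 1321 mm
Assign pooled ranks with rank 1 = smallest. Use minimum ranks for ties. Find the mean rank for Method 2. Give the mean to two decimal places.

Sorted (ascending): 407, 460, 515, 719, 1321, 1321
The 2 values of 1321 occupy positions 5–6 → each gets rank 5.
Method 2 values → pooled ranks: 719→4, 407→1, 460→2, 1321→5
Mean rank = (4 + 1 + 2 + 5) / 4 = 3.00

3.00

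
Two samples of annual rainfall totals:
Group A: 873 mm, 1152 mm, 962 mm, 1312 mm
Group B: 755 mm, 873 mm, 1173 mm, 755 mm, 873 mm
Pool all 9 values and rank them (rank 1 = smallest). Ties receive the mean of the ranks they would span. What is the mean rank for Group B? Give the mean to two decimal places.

3.80

Sorted (ascending): 755, 755, 873, 873, 873, 962, 1152, 1173, 1312
The 2 values of 755 occupy positions 1–2 → average rank (1+2)/2 = 1.5.
The 3 values of 873 occupy positions 3–5 → average rank 4.
Group B values → pooled ranks: 755→1.5, 873→4, 1173→8, 755→1.5, 873→4
Mean rank = (1.5 + 4 + 8 + 1.5 + 4) / 5 = 3.80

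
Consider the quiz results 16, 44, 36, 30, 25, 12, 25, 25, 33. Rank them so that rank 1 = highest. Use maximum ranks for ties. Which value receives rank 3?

Sorted (descending): 44, 36, 33, 30, 25, 25, 25, 16, 12
The 3 values of 25 occupy positions 5–7 → each gets rank 7.
Rank 3 → value 33.

33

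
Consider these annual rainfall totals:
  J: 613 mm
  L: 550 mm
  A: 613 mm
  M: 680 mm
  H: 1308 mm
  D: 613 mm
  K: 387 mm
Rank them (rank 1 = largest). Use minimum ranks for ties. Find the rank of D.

3

Sorted (descending): 1308, 680, 613, 613, 613, 550, 387
The 3 values of 613 occupy positions 3–5 → each gets rank 3.
D has value 613 mm → rank 3.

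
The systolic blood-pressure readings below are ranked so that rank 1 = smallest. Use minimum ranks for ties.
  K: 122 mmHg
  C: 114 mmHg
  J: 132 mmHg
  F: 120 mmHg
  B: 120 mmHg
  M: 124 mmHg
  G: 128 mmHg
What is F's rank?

Sorted (ascending): 114, 120, 120, 122, 124, 128, 132
The 2 values of 120 occupy positions 2–3 → each gets rank 2.
F has value 120 mmHg → rank 2.

2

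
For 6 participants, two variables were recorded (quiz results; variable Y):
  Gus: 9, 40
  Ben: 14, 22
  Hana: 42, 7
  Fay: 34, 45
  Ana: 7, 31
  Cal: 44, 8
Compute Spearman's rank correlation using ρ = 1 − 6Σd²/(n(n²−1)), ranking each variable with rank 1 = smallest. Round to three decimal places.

Ranks of variable 1: 2, 3, 5, 4, 1, 6
Ranks of variable 2: 5, 3, 1, 6, 4, 2
d = r₁ − r₂: -3, 0, 4, -2, -3, 4
d²: 9, 0, 16, 4, 9, 16; Σd² = 54
ρ = 1 − 6·54/(6·35) = 1 − 324/210 = -0.543

-0.543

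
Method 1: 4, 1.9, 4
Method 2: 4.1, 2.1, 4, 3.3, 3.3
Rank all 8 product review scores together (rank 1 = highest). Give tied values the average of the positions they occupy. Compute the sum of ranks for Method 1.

Sorted (descending): 4.1, 4, 4, 4, 3.3, 3.3, 2.1, 1.9
The 3 values of 4 occupy positions 2–4 → average rank 3.
The 2 values of 3.3 occupy positions 5–6 → average rank (5+6)/2 = 5.5.
Method 1 values → pooled ranks: 4→3, 1.9→8, 4→3
Rank sum = 3 + 8 + 3 = 14

14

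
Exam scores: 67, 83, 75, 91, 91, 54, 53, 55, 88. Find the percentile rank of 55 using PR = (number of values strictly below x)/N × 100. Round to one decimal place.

22.2

N = 9.
Strictly below 55: 2. Equal to 55: 1.
PR = 2/9 × 100 = 22.2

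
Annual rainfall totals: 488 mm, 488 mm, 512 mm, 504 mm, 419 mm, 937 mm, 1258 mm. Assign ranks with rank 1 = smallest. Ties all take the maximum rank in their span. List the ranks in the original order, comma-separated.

3, 3, 5, 4, 1, 6, 7

Sorted (ascending): 419, 488, 488, 504, 512, 937, 1258
The 2 values of 488 occupy positions 2–3 → each gets rank 3.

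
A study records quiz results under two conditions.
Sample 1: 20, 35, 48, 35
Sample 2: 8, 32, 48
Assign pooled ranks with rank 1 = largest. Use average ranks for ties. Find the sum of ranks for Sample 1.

14.5

Sorted (descending): 48, 48, 35, 35, 32, 20, 8
The 2 values of 48 occupy positions 1–2 → average rank (1+2)/2 = 1.5.
The 2 values of 35 occupy positions 3–4 → average rank (3+4)/2 = 3.5.
Sample 1 values → pooled ranks: 20→6, 35→3.5, 48→1.5, 35→3.5
Rank sum = 6 + 3.5 + 1.5 + 3.5 = 14.5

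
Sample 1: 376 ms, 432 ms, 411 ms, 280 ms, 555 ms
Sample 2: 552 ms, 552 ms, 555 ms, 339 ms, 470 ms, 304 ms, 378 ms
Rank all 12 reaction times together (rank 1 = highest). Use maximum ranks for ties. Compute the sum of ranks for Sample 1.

36

Sorted (descending): 555, 555, 552, 552, 470, 432, 411, 378, 376, 339, 304, 280
The 2 values of 555 occupy positions 1–2 → each gets rank 2.
The 2 values of 552 occupy positions 3–4 → each gets rank 4.
Sample 1 values → pooled ranks: 376→9, 432→6, 411→7, 280→12, 555→2
Rank sum = 9 + 6 + 7 + 12 + 2 = 36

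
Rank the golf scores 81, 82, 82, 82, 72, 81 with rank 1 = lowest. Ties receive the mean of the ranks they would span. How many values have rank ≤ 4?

3

Sorted (ascending): 72, 81, 81, 82, 82, 82
The 2 values of 81 occupy positions 2–3 → average rank (2+3)/2 = 2.5.
The 3 values of 82 occupy positions 4–6 → average rank 5.
Ranks ≤ 4: {1, 2.5, 2.5} → 3 values.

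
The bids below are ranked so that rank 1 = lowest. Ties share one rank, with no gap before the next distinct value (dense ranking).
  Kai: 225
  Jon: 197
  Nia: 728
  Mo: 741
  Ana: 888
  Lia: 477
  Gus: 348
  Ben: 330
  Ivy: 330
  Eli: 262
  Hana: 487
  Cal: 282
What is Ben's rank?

Sorted (ascending): 197, 225, 262, 282, 330, 330, 348, 477, 487, 728, 741, 888
The 2 values of 330 share dense rank 5.
Remaining distinct values take the next consecutive integers.
Ben has value 330 → rank 5.

5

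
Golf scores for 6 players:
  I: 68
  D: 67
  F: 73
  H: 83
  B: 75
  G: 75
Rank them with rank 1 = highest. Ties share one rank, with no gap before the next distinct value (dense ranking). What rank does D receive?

Sorted (descending): 83, 75, 75, 73, 68, 67
The 2 values of 75 share dense rank 2.
Remaining distinct values take the next consecutive integers.
D has value 67 → rank 5.

5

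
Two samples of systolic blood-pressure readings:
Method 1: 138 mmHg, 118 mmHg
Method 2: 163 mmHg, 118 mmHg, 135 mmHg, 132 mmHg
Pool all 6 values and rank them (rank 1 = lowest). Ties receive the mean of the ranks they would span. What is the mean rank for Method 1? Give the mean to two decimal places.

Sorted (ascending): 118, 118, 132, 135, 138, 163
The 2 values of 118 occupy positions 1–2 → average rank (1+2)/2 = 1.5.
Method 1 values → pooled ranks: 138→5, 118→1.5
Mean rank = (5 + 1.5) / 2 = 3.25

3.25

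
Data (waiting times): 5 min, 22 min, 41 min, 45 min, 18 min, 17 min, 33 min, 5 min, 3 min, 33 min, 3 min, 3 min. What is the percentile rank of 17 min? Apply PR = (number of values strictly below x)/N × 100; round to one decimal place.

41.7

N = 12.
Strictly below 17: 5. Equal to 17: 1.
PR = 5/12 × 100 = 41.7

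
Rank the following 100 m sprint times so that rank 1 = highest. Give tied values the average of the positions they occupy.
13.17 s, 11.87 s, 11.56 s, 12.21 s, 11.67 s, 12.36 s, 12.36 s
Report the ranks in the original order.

1, 5, 7, 4, 6, 2.5, 2.5

Sorted (descending): 13.17, 12.36, 12.36, 12.21, 11.87, 11.67, 11.56
The 2 values of 12.36 occupy positions 2–3 → average rank (2+3)/2 = 2.5.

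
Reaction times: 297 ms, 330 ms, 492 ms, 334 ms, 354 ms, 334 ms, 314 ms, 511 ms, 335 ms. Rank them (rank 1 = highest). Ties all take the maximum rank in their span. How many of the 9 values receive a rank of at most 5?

4

Sorted (descending): 511, 492, 354, 335, 334, 334, 330, 314, 297
The 2 values of 334 occupy positions 5–6 → each gets rank 6.
Ranks ≤ 5: {1, 2, 3, 4} → 4 values.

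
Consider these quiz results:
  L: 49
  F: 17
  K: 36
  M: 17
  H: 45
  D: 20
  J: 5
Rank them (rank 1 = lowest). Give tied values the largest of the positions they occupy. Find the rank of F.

3

Sorted (ascending): 5, 17, 17, 20, 36, 45, 49
The 2 values of 17 occupy positions 2–3 → each gets rank 3.
F has value 17 → rank 3.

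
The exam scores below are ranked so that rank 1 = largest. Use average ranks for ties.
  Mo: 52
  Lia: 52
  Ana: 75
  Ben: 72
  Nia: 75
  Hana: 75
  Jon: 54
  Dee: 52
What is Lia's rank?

7

Sorted (descending): 75, 75, 75, 72, 54, 52, 52, 52
The 3 values of 75 occupy positions 1–3 → average rank 2.
The 3 values of 52 occupy positions 6–8 → average rank 7.
Lia has value 52 → rank 7.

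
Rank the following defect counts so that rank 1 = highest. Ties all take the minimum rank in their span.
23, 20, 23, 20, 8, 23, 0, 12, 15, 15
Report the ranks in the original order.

1, 4, 1, 4, 9, 1, 10, 8, 6, 6

Sorted (descending): 23, 23, 23, 20, 20, 15, 15, 12, 8, 0
The 3 values of 23 occupy positions 1–3 → each gets rank 1.
The 2 values of 20 occupy positions 4–5 → each gets rank 4.
The 2 values of 15 occupy positions 6–7 → each gets rank 6.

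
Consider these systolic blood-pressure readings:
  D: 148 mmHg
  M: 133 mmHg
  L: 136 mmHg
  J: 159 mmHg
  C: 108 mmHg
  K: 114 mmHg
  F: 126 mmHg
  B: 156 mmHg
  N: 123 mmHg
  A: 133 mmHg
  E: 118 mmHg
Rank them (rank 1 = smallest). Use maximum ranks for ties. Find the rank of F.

Sorted (ascending): 108, 114, 118, 123, 126, 133, 133, 136, 148, 156, 159
The 2 values of 133 occupy positions 6–7 → each gets rank 7.
F has value 126 mmHg → rank 5.

5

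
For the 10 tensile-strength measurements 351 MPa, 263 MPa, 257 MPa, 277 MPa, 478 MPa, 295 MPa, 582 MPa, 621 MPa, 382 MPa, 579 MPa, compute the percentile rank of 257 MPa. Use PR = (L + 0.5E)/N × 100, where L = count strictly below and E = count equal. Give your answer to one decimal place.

5.0

N = 10.
Strictly below 257: 0. Equal to 257: 1.
PR = (0 + 0.5·1)/10 × 100 = 5.0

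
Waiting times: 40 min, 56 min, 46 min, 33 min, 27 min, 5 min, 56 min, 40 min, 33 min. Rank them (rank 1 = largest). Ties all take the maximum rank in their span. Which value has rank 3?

46

Sorted (descending): 56, 56, 46, 40, 40, 33, 33, 27, 5
The 2 values of 56 occupy positions 1–2 → each gets rank 2.
The 2 values of 40 occupy positions 4–5 → each gets rank 5.
The 2 values of 33 occupy positions 6–7 → each gets rank 7.
Rank 3 → value 46.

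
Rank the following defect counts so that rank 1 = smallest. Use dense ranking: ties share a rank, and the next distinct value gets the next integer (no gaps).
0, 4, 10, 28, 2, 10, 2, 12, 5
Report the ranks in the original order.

Sorted (ascending): 0, 2, 2, 4, 5, 10, 10, 12, 28
The 2 values of 2 share dense rank 2.
The 2 values of 10 share dense rank 5.
Remaining distinct values take the next consecutive integers.

1, 3, 5, 7, 2, 5, 2, 6, 4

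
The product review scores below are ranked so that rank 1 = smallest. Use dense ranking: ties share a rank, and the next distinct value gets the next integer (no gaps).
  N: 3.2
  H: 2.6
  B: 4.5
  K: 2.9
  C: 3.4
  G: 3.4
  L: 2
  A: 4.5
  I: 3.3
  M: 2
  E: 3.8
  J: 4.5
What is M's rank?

Sorted (ascending): 2, 2, 2.6, 2.9, 3.2, 3.3, 3.4, 3.4, 3.8, 4.5, 4.5, 4.5
The 2 values of 2 share dense rank 1.
The 2 values of 3.4 share dense rank 6.
The 3 values of 4.5 share dense rank 8.
Remaining distinct values take the next consecutive integers.
M has value 2 → rank 1.

1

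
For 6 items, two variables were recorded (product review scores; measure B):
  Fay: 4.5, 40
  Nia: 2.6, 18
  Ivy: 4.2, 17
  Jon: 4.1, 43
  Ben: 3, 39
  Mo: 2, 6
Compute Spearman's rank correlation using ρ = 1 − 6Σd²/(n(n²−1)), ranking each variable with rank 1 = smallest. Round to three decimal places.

Ranks of variable 1: 6, 2, 5, 4, 3, 1
Ranks of variable 2: 5, 3, 2, 6, 4, 1
d = r₁ − r₂: 1, -1, 3, -2, -1, 0
d²: 1, 1, 9, 4, 1, 0; Σd² = 16
ρ = 1 − 6·16/(6·35) = 1 − 96/210 = 0.543

0.543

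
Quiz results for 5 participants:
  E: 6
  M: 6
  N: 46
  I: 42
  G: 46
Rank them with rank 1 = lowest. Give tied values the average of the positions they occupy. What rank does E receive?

Sorted (ascending): 6, 6, 42, 46, 46
The 2 values of 6 occupy positions 1–2 → average rank (1+2)/2 = 1.5.
The 2 values of 46 occupy positions 4–5 → average rank (4+5)/2 = 4.5.
E has value 6 → rank 1.5.

1.5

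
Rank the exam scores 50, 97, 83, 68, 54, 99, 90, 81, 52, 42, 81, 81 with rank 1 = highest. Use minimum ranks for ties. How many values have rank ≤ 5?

Sorted (descending): 99, 97, 90, 83, 81, 81, 81, 68, 54, 52, 50, 42
The 3 values of 81 occupy positions 5–7 → each gets rank 5.
Ranks ≤ 5: {1, 2, 3, 4, 5, 5, 5} → 7 values.

7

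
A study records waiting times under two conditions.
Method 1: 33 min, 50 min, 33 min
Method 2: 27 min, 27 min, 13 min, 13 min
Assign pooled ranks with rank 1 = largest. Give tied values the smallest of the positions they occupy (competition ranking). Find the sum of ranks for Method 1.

Sorted (descending): 50, 33, 33, 27, 27, 13, 13
The 2 values of 33 occupy positions 2–3 → each gets rank 2.
The 2 values of 27 occupy positions 4–5 → each gets rank 4.
The 2 values of 13 occupy positions 6–7 → each gets rank 6.
Method 1 values → pooled ranks: 33→2, 50→1, 33→2
Rank sum = 2 + 1 + 2 = 5

5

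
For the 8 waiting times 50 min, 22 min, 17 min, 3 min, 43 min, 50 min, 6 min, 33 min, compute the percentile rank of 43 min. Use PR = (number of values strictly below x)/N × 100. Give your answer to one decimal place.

N = 8.
Strictly below 43: 5. Equal to 43: 1.
PR = 5/8 × 100 = 62.5

62.5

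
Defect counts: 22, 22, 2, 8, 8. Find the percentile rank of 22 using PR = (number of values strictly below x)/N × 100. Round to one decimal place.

N = 5.
Strictly below 22: 3. Equal to 22: 2.
PR = 3/5 × 100 = 60.0

60.0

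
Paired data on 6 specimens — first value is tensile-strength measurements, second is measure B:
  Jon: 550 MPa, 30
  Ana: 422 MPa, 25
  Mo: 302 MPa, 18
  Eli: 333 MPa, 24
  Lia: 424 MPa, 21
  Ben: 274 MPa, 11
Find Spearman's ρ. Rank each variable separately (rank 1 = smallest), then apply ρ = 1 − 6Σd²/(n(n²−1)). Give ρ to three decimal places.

0.829

Ranks of variable 1: 6, 4, 2, 3, 5, 1
Ranks of variable 2: 6, 5, 2, 4, 3, 1
d = r₁ − r₂: 0, -1, 0, -1, 2, 0
d²: 0, 1, 0, 1, 4, 0; Σd² = 6
ρ = 1 − 6·6/(6·35) = 1 − 36/210 = 0.829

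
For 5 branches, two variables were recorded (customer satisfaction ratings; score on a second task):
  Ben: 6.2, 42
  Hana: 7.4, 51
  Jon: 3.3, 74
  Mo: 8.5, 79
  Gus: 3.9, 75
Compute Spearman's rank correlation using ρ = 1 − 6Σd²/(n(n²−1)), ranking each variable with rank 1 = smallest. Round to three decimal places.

Ranks of variable 1: 3, 4, 1, 5, 2
Ranks of variable 2: 1, 2, 3, 5, 4
d = r₁ − r₂: 2, 2, -2, 0, -2
d²: 4, 4, 4, 0, 4; Σd² = 16
ρ = 1 − 6·16/(5·24) = 1 − 96/120 = 0.200

0.200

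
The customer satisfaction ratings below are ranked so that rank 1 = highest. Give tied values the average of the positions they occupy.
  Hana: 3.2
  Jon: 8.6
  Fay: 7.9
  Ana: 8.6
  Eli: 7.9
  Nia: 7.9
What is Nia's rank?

4

Sorted (descending): 8.6, 8.6, 7.9, 7.9, 7.9, 3.2
The 2 values of 8.6 occupy positions 1–2 → average rank (1+2)/2 = 1.5.
The 3 values of 7.9 occupy positions 3–5 → average rank 4.
Nia has value 7.9 → rank 4.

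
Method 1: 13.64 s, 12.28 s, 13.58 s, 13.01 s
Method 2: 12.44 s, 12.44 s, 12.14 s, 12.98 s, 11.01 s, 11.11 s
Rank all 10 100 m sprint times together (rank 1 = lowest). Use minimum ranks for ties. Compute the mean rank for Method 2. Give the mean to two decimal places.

Sorted (ascending): 11.01, 11.11, 12.14, 12.28, 12.44, 12.44, 12.98, 13.01, 13.58, 13.64
The 2 values of 12.44 occupy positions 5–6 → each gets rank 5.
Method 2 values → pooled ranks: 12.44→5, 12.44→5, 12.14→3, 12.98→7, 11.01→1, 11.11→2
Mean rank = (5 + 5 + 3 + 7 + 1 + 2) / 6 = 3.83

3.83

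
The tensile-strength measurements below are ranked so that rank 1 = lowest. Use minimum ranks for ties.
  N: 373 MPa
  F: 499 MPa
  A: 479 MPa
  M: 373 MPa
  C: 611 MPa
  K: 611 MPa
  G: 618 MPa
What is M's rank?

Sorted (ascending): 373, 373, 479, 499, 611, 611, 618
The 2 values of 373 occupy positions 1–2 → each gets rank 1.
The 2 values of 611 occupy positions 5–6 → each gets rank 5.
M has value 373 MPa → rank 1.

1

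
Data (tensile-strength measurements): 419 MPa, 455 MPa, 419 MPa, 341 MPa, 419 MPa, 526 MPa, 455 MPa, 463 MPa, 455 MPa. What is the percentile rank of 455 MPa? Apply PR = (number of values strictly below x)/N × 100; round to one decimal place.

44.4

N = 9.
Strictly below 455: 4. Equal to 455: 3.
PR = 4/9 × 100 = 44.4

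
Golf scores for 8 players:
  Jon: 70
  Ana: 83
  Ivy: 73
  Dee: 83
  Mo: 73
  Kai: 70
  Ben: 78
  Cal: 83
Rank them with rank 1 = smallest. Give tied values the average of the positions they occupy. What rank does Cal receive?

7

Sorted (ascending): 70, 70, 73, 73, 78, 83, 83, 83
The 2 values of 70 occupy positions 1–2 → average rank (1+2)/2 = 1.5.
The 2 values of 73 occupy positions 3–4 → average rank (3+4)/2 = 3.5.
The 3 values of 83 occupy positions 6–8 → average rank 7.
Cal has value 83 → rank 7.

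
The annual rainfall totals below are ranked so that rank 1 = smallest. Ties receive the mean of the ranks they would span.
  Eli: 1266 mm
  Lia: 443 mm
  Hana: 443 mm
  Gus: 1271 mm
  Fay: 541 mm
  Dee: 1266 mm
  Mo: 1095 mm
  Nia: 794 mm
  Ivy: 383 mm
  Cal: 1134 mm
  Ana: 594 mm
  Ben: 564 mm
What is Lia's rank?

2.5

Sorted (ascending): 383, 443, 443, 541, 564, 594, 794, 1095, 1134, 1266, 1266, 1271
The 2 values of 443 occupy positions 2–3 → average rank (2+3)/2 = 2.5.
The 2 values of 1266 occupy positions 10–11 → average rank (10+11)/2 = 10.5.
Lia has value 443 mm → rank 2.5.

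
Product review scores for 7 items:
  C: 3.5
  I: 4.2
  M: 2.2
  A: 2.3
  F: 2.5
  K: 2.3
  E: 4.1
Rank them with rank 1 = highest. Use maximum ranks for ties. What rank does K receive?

Sorted (descending): 4.2, 4.1, 3.5, 2.5, 2.3, 2.3, 2.2
The 2 values of 2.3 occupy positions 5–6 → each gets rank 6.
K has value 2.3 → rank 6.

6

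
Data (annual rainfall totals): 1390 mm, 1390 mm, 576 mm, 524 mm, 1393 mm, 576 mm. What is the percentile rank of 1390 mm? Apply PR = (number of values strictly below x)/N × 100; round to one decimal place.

50.0

N = 6.
Strictly below 1390: 3. Equal to 1390: 2.
PR = 3/6 × 100 = 50.0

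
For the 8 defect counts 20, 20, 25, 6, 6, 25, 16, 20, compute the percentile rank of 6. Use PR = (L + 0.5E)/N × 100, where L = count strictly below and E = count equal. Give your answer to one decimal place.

N = 8.
Strictly below 6: 0. Equal to 6: 2.
PR = (0 + 0.5·2)/8 × 100 = 12.5

12.5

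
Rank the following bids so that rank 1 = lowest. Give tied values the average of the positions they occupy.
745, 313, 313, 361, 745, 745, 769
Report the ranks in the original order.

5, 1.5, 1.5, 3, 5, 5, 7

Sorted (ascending): 313, 313, 361, 745, 745, 745, 769
The 2 values of 313 occupy positions 1–2 → average rank (1+2)/2 = 1.5.
The 3 values of 745 occupy positions 4–6 → average rank 5.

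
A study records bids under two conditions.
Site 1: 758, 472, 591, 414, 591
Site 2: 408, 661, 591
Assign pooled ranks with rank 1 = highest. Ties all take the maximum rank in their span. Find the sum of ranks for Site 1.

24

Sorted (descending): 758, 661, 591, 591, 591, 472, 414, 408
The 3 values of 591 occupy positions 3–5 → each gets rank 5.
Site 1 values → pooled ranks: 758→1, 472→6, 591→5, 414→7, 591→5
Rank sum = 1 + 6 + 5 + 7 + 5 = 24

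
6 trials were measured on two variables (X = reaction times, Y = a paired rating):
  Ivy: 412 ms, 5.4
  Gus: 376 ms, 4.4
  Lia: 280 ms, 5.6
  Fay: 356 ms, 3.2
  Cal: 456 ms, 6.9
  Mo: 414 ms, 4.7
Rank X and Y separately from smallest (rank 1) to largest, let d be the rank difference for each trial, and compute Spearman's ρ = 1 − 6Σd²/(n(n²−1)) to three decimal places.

0.371

Ranks of variable 1: 4, 3, 1, 2, 6, 5
Ranks of variable 2: 4, 2, 5, 1, 6, 3
d = r₁ − r₂: 0, 1, -4, 1, 0, 2
d²: 0, 1, 16, 1, 0, 4; Σd² = 22
ρ = 1 − 6·22/(6·35) = 1 − 132/210 = 0.371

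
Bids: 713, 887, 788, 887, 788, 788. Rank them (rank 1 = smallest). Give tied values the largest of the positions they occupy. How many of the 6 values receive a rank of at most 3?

Sorted (ascending): 713, 788, 788, 788, 887, 887
The 3 values of 788 occupy positions 2–4 → each gets rank 4.
The 2 values of 887 occupy positions 5–6 → each gets rank 6.
Ranks ≤ 3: {1} → 1 value.

1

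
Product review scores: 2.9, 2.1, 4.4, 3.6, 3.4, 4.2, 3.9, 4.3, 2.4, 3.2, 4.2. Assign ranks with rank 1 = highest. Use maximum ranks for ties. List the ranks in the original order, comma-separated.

Sorted (descending): 4.4, 4.3, 4.2, 4.2, 3.9, 3.6, 3.4, 3.2, 2.9, 2.4, 2.1
The 2 values of 4.2 occupy positions 3–4 → each gets rank 4.

9, 11, 1, 6, 7, 4, 5, 2, 10, 8, 4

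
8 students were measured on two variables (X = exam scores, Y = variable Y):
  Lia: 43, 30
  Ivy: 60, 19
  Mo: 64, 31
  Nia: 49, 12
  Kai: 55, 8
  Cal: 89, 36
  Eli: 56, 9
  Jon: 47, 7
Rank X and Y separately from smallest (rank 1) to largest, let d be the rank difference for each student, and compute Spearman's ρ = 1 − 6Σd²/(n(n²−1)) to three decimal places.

Ranks of variable 1: 1, 6, 7, 3, 4, 8, 5, 2
Ranks of variable 2: 6, 5, 7, 4, 2, 8, 3, 1
d = r₁ − r₂: -5, 1, 0, -1, 2, 0, 2, 1
d²: 25, 1, 0, 1, 4, 0, 4, 1; Σd² = 36
ρ = 1 − 6·36/(8·63) = 1 − 216/504 = 0.571

0.571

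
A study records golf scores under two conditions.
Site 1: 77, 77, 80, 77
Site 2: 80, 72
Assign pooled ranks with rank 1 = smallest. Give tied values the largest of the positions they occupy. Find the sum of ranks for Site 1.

Sorted (ascending): 72, 77, 77, 77, 80, 80
The 3 values of 77 occupy positions 2–4 → each gets rank 4.
The 2 values of 80 occupy positions 5–6 → each gets rank 6.
Site 1 values → pooled ranks: 77→4, 77→4, 80→6, 77→4
Rank sum = 4 + 4 + 6 + 4 = 18

18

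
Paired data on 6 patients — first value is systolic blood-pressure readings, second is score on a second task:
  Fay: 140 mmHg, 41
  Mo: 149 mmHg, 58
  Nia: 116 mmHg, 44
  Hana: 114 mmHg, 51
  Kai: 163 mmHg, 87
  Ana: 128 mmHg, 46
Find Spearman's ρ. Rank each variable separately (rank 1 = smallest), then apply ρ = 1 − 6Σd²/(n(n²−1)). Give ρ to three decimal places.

Ranks of variable 1: 4, 5, 2, 1, 6, 3
Ranks of variable 2: 1, 5, 2, 4, 6, 3
d = r₁ − r₂: 3, 0, 0, -3, 0, 0
d²: 9, 0, 0, 9, 0, 0; Σd² = 18
ρ = 1 − 6·18/(6·35) = 1 − 108/210 = 0.486

0.486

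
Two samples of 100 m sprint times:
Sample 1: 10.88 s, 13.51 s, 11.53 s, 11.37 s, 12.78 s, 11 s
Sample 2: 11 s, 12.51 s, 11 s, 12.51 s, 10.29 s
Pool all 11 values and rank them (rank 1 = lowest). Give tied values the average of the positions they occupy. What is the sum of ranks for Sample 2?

26

Sorted (ascending): 10.29, 10.88, 11, 11, 11, 11.37, 11.53, 12.51, 12.51, 12.78, 13.51
The 3 values of 11 occupy positions 3–5 → average rank 4.
The 2 values of 12.51 occupy positions 8–9 → average rank (8+9)/2 = 8.5.
Sample 2 values → pooled ranks: 11→4, 12.51→8.5, 11→4, 12.51→8.5, 10.29→1
Rank sum = 4 + 8.5 + 4 + 8.5 + 1 = 26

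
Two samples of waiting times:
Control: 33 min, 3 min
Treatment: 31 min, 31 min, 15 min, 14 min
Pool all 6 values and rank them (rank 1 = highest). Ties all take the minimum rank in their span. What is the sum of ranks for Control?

7

Sorted (descending): 33, 31, 31, 15, 14, 3
The 2 values of 31 occupy positions 2–3 → each gets rank 2.
Control values → pooled ranks: 33→1, 3→6
Rank sum = 1 + 6 = 7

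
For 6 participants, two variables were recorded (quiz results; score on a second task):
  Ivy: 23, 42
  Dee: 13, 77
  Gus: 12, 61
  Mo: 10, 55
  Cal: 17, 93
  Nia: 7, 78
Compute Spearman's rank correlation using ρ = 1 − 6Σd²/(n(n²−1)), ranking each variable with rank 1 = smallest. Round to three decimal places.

-0.200

Ranks of variable 1: 6, 4, 3, 2, 5, 1
Ranks of variable 2: 1, 4, 3, 2, 6, 5
d = r₁ − r₂: 5, 0, 0, 0, -1, -4
d²: 25, 0, 0, 0, 1, 16; Σd² = 42
ρ = 1 − 6·42/(6·35) = 1 − 252/210 = -0.200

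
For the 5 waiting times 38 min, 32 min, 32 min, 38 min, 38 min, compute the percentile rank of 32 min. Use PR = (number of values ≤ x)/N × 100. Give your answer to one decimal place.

N = 5.
Strictly below 32: 0. Equal to 32: 2.
PR = 2/5 × 100 = 40.0

40.0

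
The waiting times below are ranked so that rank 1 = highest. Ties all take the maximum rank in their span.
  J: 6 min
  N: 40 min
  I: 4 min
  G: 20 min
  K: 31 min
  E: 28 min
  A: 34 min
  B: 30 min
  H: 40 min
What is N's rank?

Sorted (descending): 40, 40, 34, 31, 30, 28, 20, 6, 4
The 2 values of 40 occupy positions 1–2 → each gets rank 2.
N has value 40 min → rank 2.

2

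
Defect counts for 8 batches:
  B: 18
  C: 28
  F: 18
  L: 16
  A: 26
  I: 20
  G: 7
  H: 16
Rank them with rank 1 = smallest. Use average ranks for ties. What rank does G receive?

1

Sorted (ascending): 7, 16, 16, 18, 18, 20, 26, 28
The 2 values of 16 occupy positions 2–3 → average rank (2+3)/2 = 2.5.
The 2 values of 18 occupy positions 4–5 → average rank (4+5)/2 = 4.5.
G has value 7 → rank 1.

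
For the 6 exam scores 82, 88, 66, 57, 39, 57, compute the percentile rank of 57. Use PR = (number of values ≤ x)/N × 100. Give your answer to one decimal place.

N = 6.
Strictly below 57: 1. Equal to 57: 2.
PR = 3/6 × 100 = 50.0

50.0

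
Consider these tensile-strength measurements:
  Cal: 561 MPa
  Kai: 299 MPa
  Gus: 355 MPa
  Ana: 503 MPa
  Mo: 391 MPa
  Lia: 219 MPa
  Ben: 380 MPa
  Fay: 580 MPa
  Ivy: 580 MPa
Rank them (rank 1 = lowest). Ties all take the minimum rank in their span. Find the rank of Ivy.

Sorted (ascending): 219, 299, 355, 380, 391, 503, 561, 580, 580
The 2 values of 580 occupy positions 8–9 → each gets rank 8.
Ivy has value 580 MPa → rank 8.

8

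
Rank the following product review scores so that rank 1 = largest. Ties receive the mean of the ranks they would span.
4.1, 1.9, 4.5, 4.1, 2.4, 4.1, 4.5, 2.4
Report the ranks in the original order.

4, 8, 1.5, 4, 6.5, 4, 1.5, 6.5

Sorted (descending): 4.5, 4.5, 4.1, 4.1, 4.1, 2.4, 2.4, 1.9
The 2 values of 4.5 occupy positions 1–2 → average rank (1+2)/2 = 1.5.
The 3 values of 4.1 occupy positions 3–5 → average rank 4.
The 2 values of 2.4 occupy positions 6–7 → average rank (6+7)/2 = 6.5.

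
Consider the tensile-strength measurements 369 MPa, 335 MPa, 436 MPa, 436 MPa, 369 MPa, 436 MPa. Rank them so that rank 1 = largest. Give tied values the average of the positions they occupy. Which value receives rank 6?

335

Sorted (descending): 436, 436, 436, 369, 369, 335
The 3 values of 436 occupy positions 1–3 → average rank 2.
The 2 values of 369 occupy positions 4–5 → average rank (4+5)/2 = 4.5.
Rank 6 → value 335.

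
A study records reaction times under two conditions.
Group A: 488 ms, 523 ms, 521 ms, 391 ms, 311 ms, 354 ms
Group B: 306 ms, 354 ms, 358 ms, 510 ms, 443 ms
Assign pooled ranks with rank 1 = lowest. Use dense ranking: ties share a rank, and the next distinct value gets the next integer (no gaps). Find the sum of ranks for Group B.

Sorted (ascending): 306, 311, 354, 354, 358, 391, 443, 488, 510, 521, 523
The 2 values of 354 share dense rank 3.
Remaining distinct values take the next consecutive integers.
Group B values → pooled ranks: 306→1, 354→3, 358→4, 510→8, 443→6
Rank sum = 1 + 3 + 4 + 8 + 6 = 22

22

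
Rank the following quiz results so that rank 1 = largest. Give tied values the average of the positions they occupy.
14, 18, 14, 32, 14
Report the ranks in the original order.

Sorted (descending): 32, 18, 14, 14, 14
The 3 values of 14 occupy positions 3–5 → average rank 4.

4, 2, 4, 1, 4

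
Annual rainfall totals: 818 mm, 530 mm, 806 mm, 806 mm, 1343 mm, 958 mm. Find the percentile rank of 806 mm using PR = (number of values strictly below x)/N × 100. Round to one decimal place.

16.7

N = 6.
Strictly below 806: 1. Equal to 806: 2.
PR = 1/6 × 100 = 16.7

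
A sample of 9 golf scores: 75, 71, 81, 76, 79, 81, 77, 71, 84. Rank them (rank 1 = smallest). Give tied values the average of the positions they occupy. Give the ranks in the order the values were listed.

3, 1.5, 7.5, 4, 6, 7.5, 5, 1.5, 9

Sorted (ascending): 71, 71, 75, 76, 77, 79, 81, 81, 84
The 2 values of 71 occupy positions 1–2 → average rank (1+2)/2 = 1.5.
The 2 values of 81 occupy positions 7–8 → average rank (7+8)/2 = 7.5.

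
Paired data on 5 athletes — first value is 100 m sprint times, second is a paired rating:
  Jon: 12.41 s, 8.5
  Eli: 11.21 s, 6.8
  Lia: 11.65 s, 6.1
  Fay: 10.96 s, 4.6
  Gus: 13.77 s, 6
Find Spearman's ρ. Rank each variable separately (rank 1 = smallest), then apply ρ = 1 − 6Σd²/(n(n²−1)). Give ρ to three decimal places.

Ranks of variable 1: 4, 2, 3, 1, 5
Ranks of variable 2: 5, 4, 3, 1, 2
d = r₁ − r₂: -1, -2, 0, 0, 3
d²: 1, 4, 0, 0, 9; Σd² = 14
ρ = 1 − 6·14/(5·24) = 1 − 84/120 = 0.300

0.300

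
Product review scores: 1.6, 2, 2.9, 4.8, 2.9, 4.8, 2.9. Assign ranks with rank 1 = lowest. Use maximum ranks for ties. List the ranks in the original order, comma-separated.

1, 2, 5, 7, 5, 7, 5

Sorted (ascending): 1.6, 2, 2.9, 2.9, 2.9, 4.8, 4.8
The 3 values of 2.9 occupy positions 3–5 → each gets rank 5.
The 2 values of 4.8 occupy positions 6–7 → each gets rank 7.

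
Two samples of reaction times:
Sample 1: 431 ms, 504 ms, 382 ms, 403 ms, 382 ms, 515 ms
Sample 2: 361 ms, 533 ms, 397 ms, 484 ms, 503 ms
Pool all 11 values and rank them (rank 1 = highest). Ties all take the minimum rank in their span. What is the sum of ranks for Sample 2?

Sorted (descending): 533, 515, 504, 503, 484, 431, 403, 397, 382, 382, 361
The 2 values of 382 occupy positions 9–10 → each gets rank 9.
Sample 2 values → pooled ranks: 361→11, 533→1, 397→8, 484→5, 503→4
Rank sum = 11 + 1 + 8 + 5 + 4 = 29

29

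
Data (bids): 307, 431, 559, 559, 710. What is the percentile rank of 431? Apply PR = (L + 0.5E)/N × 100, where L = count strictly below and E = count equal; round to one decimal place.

30.0

N = 5.
Strictly below 431: 1. Equal to 431: 1.
PR = (1 + 0.5·1)/5 × 100 = 30.0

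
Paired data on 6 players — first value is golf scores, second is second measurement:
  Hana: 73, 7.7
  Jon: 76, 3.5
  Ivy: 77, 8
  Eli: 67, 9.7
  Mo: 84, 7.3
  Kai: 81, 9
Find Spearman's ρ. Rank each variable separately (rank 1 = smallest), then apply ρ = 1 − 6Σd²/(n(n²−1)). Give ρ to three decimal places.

-0.314

Ranks of variable 1: 2, 3, 4, 1, 6, 5
Ranks of variable 2: 3, 1, 4, 6, 2, 5
d = r₁ − r₂: -1, 2, 0, -5, 4, 0
d²: 1, 4, 0, 25, 16, 0; Σd² = 46
ρ = 1 − 6·46/(6·35) = 1 − 276/210 = -0.314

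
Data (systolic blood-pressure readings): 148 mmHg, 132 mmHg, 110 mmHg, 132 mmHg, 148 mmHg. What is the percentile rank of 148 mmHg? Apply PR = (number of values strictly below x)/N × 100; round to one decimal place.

N = 5.
Strictly below 148: 3. Equal to 148: 2.
PR = 3/5 × 100 = 60.0

60.0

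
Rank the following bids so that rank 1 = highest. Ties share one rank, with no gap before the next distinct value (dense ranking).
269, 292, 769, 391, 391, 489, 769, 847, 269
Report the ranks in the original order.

6, 5, 2, 4, 4, 3, 2, 1, 6

Sorted (descending): 847, 769, 769, 489, 391, 391, 292, 269, 269
The 2 values of 769 share dense rank 2.
The 2 values of 391 share dense rank 4.
The 2 values of 269 share dense rank 6.
Remaining distinct values take the next consecutive integers.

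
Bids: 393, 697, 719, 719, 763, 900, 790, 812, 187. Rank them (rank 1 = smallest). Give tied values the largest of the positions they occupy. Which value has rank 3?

Sorted (ascending): 187, 393, 697, 719, 719, 763, 790, 812, 900
The 2 values of 719 occupy positions 4–5 → each gets rank 5.
Rank 3 → value 697.

697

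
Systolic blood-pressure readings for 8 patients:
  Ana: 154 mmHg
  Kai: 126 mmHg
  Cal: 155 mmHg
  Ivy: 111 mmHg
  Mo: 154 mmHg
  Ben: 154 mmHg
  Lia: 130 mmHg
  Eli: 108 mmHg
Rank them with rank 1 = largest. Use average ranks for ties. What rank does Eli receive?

8

Sorted (descending): 155, 154, 154, 154, 130, 126, 111, 108
The 3 values of 154 occupy positions 2–4 → average rank 3.
Eli has value 108 mmHg → rank 8.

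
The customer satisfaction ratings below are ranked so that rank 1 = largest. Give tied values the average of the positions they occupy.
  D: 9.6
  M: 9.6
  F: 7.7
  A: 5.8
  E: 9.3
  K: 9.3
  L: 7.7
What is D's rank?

1.5

Sorted (descending): 9.6, 9.6, 9.3, 9.3, 7.7, 7.7, 5.8
The 2 values of 9.6 occupy positions 1–2 → average rank (1+2)/2 = 1.5.
The 2 values of 9.3 occupy positions 3–4 → average rank (3+4)/2 = 3.5.
The 2 values of 7.7 occupy positions 5–6 → average rank (5+6)/2 = 5.5.
D has value 9.6 → rank 1.5.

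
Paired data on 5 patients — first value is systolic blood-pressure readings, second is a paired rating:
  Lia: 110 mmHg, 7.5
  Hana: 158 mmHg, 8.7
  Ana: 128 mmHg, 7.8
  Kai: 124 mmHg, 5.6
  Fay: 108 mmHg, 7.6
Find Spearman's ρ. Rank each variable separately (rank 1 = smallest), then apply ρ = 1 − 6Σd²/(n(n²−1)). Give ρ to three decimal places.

Ranks of variable 1: 2, 5, 4, 3, 1
Ranks of variable 2: 2, 5, 4, 1, 3
d = r₁ − r₂: 0, 0, 0, 2, -2
d²: 0, 0, 0, 4, 4; Σd² = 8
ρ = 1 − 6·8/(5·24) = 1 − 48/120 = 0.600

0.600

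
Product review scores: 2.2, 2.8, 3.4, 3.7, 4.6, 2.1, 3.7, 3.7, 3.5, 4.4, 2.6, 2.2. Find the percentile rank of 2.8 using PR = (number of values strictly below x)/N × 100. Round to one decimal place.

33.3

N = 12.
Strictly below 2.8: 4. Equal to 2.8: 1.
PR = 4/12 × 100 = 33.3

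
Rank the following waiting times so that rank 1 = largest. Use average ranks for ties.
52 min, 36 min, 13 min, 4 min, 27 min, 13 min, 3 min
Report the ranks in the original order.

Sorted (descending): 52, 36, 27, 13, 13, 4, 3
The 2 values of 13 occupy positions 4–5 → average rank (4+5)/2 = 4.5.

1, 2, 4.5, 6, 3, 4.5, 7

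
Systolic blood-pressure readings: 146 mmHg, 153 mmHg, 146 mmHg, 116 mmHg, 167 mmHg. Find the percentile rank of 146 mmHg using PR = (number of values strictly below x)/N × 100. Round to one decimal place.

20.0

N = 5.
Strictly below 146: 1. Equal to 146: 2.
PR = 1/5 × 100 = 20.0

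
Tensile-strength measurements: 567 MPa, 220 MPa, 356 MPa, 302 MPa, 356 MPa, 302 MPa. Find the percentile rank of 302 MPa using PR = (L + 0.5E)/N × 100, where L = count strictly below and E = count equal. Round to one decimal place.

N = 6.
Strictly below 302: 1. Equal to 302: 2.
PR = (1 + 0.5·2)/6 × 100 = 33.3

33.3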